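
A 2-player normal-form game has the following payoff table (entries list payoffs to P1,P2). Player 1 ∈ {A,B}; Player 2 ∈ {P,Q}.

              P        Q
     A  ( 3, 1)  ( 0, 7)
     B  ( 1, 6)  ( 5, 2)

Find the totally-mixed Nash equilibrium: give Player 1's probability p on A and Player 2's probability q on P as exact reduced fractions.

(p,q) = (2/5, 5/7)

P1 indiff ⇒ q·3+(1-q)·0 = q·1+(1-q)·5 ⇒ q(2) = (1-q)(5) ⇒ q = 5/7
P2 indiff ⇒ p·1+(1-p)·6 = p·7+(1-p)·2 ⇒ p(-6) = (1-p)(-4) ⇒ p = 2/5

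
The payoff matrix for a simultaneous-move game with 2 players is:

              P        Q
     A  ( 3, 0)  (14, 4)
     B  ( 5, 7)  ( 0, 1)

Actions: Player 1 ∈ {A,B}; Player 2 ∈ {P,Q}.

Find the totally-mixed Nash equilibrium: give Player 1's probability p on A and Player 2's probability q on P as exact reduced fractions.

p=3/5, q=7/8

P1 indiff ⇒ q·3+(1-q)·14 = q·5+(1-q)·0 ⇒ q(-2) = (1-q)(-14) ⇒ q = 7/8
P2 indiff ⇒ p·0+(1-p)·7 = p·4+(1-p)·1 ⇒ p(-4) = (1-p)(-6) ⇒ p = 3/5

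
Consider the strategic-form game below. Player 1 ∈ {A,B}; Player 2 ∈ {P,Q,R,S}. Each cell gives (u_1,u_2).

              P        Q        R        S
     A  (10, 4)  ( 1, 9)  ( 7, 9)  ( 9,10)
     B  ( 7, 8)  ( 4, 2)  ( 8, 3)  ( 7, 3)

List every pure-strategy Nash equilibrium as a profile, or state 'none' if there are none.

PSNE = {(A,S)}

(A,P): not NE [P2→S gives 10>4]
(A,Q): not NE [P1→B gives 4>1; P2→S gives 10>9]
(A,R): not NE [P1→B gives 8>7; P2→S gives 10>9]
(A,S): NE
(B,P): not NE [P1→A gives 10>7]
(B,Q): not NE [P2→P gives 8>2]
(B,R): not NE [P2→P gives 8>3]
(B,S): not NE [P1→A gives 9>7; P2→P gives 8>3]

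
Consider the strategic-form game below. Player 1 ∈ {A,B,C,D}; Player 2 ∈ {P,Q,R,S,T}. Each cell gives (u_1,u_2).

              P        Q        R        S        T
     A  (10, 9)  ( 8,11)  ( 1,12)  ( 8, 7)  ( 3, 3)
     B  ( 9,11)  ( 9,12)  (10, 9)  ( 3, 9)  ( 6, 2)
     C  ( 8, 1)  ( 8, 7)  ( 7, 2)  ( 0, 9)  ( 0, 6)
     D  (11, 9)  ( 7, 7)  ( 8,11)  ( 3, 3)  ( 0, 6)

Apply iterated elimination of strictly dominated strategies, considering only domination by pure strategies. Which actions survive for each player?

Survivors P1:{A,B,D} P2:{P,Q,R}

P1 drop C (B beats it: P:9>8 Q:9>8 R:10>7 S:3>0 T:6>0)
P2 drop S (P beats it: A:9>7 B:11>9 D:9>3)
P2 drop T (P beats it: A:9>3 B:11>2 D:9>6)
P1→{A,B,D} P2→{P,Q,R}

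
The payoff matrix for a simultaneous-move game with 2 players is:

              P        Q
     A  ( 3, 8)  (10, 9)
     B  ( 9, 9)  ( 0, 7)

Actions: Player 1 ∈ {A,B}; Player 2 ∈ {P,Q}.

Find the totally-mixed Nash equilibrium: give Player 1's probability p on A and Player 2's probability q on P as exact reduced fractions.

(p,q) = (2/3, 5/8)

P1 indiff ⇒ q·3+(1-q)·10 = q·9+(1-q)·0 ⇒ q(-6) = (1-q)(-10) ⇒ q = 5/8
P2 indiff ⇒ p·8+(1-p)·9 = p·9+(1-p)·7 ⇒ p(-1) = (1-p)(-2) ⇒ p = 2/3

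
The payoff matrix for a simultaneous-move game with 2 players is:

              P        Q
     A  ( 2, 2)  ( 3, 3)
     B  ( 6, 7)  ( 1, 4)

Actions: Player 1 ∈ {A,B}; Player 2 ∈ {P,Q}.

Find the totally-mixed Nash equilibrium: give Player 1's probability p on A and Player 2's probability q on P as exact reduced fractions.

P1 indiff ⇒ q·2+(1-q)·3 = q·6+(1-q)·1 ⇒ q(-4) = (1-q)(-2) ⇒ q = 1/3
P2 indiff ⇒ p·2+(1-p)·7 = p·3+(1-p)·4 ⇒ p(-1) = (1-p)(-3) ⇒ p = 3/4

p=3/4, q=1/3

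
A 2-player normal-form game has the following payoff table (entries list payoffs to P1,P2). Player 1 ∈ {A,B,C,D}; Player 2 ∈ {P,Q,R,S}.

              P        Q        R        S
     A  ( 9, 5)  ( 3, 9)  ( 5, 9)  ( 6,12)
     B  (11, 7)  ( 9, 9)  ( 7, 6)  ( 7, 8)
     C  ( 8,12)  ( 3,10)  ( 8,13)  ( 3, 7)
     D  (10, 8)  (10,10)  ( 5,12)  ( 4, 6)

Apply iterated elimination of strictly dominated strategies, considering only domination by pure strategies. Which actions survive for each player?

P1 drop A (B beats it: P:11>9 Q:9>3 R:7>5 S:7>6)
P2 drop S (Q beats it: B:9>8 C:10>7 D:10>6)
P1→{B,C,D} P2→{P,Q,R}

Survivors P1:{B,C,D} P2:{P,Q,R}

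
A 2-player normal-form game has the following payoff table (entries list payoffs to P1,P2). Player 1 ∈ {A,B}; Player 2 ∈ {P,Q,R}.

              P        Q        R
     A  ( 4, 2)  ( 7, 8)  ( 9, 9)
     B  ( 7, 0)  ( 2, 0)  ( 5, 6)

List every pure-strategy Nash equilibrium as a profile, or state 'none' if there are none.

(A,P): not NE [P1→B gives 7>4; P2→R gives 9>2]
(A,Q): not NE [P2→R gives 9>8]
(A,R): NE
(B,P): not NE [P2→R gives 6>0]
(B,Q): not NE [P1→A gives 7>2; P2→R gives 6>0]
(B,R): not NE [P1→A gives 9>5]

PSNE = {(A,R)}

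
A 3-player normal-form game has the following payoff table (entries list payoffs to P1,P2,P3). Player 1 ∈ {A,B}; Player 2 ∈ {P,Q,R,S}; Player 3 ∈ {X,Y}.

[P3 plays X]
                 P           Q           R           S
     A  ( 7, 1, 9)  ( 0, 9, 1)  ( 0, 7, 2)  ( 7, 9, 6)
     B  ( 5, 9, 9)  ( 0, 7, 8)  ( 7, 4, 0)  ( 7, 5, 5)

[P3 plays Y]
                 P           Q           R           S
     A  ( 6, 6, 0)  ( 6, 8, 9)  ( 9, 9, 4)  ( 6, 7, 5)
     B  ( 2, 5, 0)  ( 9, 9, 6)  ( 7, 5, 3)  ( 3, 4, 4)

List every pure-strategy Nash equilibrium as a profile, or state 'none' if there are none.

Nash profiles: (A,R,Y), (A,S,X)

(A,P,X): not NE [P2→S gives 9>1]
(A,P,Y): not NE [P2→R gives 9>6; P3→X gives 9>0]
(A,Q,X): not NE [P3→Y gives 9>1]
(A,Q,Y): not NE [P1→B gives 9>6; P2→R gives 9>8]
(A,R,X): not NE [P1→B gives 7>0; P2→S gives 9>7; P3→Y gives 4>2]
(A,R,Y): NE
(A,S,X): NE
(A,S,Y): not NE [P2→R gives 9>7; P3→X gives 6>5]
(B,P,X): not NE [P1→A gives 7>5]
(B,P,Y): not NE [P1→A gives 6>2; P2→Q gives 9>5; P3→X gives 9>0]
(B,Q,X): not NE [P2→P gives 9>7]
(B,Q,Y): not NE [P3→X gives 8>6]
(B,R,X): not NE [P2→P gives 9>4; P3→Y gives 3>0]
(B,R,Y): not NE [P1→A gives 9>7; P2→Q gives 9>5]
(B,S,X): not NE [P2→P gives 9>5]
(B,S,Y): not NE [P1→A gives 6>3; P2→Q gives 9>4; P3→X gives 5>4]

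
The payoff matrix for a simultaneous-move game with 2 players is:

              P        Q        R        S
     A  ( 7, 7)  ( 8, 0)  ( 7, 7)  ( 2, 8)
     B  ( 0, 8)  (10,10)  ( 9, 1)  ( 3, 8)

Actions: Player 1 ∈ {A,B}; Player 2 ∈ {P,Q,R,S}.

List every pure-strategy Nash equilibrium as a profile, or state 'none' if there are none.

NE set: (B,Q)

(A,P): not NE [P2→S gives 8>7]
(A,Q): not NE [P1→B gives 10>8; P2→S gives 8>0]
(A,R): not NE [P1→B gives 9>7; P2→S gives 8>7]
(A,S): not NE [P1→B gives 3>2]
(B,P): not NE [P1→A gives 7>0; P2→Q gives 10>8]
(B,Q): NE
(B,R): not NE [P2→Q gives 10>1]
(B,S): not NE [P2→Q gives 10>8]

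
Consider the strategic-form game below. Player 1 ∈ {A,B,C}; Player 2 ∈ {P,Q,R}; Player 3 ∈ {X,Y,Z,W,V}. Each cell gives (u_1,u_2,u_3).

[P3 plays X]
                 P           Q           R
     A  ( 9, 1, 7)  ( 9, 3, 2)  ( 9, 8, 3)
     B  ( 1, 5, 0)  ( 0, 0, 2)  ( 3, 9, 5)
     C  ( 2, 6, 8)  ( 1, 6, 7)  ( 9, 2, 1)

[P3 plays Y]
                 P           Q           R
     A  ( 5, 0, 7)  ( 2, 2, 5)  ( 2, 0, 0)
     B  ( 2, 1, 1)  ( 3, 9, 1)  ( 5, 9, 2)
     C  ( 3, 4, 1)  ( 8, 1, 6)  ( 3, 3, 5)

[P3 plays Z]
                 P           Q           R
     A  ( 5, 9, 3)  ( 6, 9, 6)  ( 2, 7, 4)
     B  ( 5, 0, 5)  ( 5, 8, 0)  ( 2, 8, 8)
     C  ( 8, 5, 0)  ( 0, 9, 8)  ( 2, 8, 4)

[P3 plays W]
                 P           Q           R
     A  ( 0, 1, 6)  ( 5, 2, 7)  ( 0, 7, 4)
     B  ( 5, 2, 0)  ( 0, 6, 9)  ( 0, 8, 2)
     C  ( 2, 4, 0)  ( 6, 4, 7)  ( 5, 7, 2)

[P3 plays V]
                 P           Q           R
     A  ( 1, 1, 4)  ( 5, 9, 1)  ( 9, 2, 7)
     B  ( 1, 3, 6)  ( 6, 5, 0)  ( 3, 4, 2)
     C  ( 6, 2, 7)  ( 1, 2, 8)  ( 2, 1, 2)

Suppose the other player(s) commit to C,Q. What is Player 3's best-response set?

argmax u_3 = {Z,V}

u_3(X vs C,Q) = 7
u_3(Y vs C,Q) = 6
u_3(Z vs C,Q) = 8
u_3(W vs C,Q) = 7
u_3(V vs C,Q) = 8
max payoff 8 at {Z,V}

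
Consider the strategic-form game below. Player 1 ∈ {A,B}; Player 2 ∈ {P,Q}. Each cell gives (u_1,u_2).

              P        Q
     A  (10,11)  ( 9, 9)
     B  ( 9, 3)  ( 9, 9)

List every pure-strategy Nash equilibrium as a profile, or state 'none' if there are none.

Nash profiles: (A,P), (B,Q)

(A,P): NE
(A,Q): not NE [P2→P gives 11>9]
(B,P): not NE [P1→A gives 10>9; P2→Q gives 9>3]
(B,Q): NE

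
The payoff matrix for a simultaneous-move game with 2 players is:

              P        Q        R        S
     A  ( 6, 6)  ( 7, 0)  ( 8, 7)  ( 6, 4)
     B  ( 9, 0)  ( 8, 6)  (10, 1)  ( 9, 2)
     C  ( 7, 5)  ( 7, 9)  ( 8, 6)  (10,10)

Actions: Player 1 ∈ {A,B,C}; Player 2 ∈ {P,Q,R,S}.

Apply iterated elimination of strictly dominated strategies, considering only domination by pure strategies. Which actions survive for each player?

P1 drop A (B beats it: P:9>6 Q:8>7 R:10>8 S:9>6)
P2 drop P (Q beats it: B:6>0 C:9>5)
P2 drop R (Q beats it: B:6>1 C:9>6)
P1→{B,C} P2→{Q,S}

Remaining: P1:{B,C} P2:{Q,S}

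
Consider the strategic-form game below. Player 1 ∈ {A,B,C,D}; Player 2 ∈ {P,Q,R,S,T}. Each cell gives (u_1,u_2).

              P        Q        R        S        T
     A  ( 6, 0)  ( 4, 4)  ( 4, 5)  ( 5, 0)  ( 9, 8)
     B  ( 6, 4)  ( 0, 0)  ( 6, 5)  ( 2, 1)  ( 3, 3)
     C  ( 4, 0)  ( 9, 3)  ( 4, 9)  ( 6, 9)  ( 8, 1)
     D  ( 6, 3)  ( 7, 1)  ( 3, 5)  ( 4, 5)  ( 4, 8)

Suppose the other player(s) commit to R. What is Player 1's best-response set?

u_1(A vs R) = 4
u_1(B vs R) = 6
u_1(C vs R) = 4
u_1(D vs R) = 3
max payoff 6 at {B}

argmax u_1 = {B}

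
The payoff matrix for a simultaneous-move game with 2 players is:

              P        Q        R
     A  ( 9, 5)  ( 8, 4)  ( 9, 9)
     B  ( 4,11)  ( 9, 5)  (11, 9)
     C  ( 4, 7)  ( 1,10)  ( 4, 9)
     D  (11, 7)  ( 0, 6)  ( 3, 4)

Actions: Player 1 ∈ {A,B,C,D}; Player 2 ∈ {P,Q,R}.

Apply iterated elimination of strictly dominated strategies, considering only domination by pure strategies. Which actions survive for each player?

Remaining: P1:{A,B,D} P2:{P,R}

P1 drop C (A beats it: P:9>4 Q:8>1 R:9>4)
P2 drop Q (P beats it: A:5>4 B:11>5 D:7>6)
P1→{A,B,D} P2→{P,R}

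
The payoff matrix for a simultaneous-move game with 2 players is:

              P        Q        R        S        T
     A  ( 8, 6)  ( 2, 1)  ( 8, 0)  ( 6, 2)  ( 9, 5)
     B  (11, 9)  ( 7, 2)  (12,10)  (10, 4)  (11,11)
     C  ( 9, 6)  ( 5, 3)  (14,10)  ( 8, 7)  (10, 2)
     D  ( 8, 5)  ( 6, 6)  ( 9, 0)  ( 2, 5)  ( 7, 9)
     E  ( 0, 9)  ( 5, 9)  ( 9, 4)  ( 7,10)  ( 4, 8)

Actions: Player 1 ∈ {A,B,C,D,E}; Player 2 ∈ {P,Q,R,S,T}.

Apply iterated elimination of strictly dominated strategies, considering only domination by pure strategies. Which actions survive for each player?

Remaining: P1:{B,C} P2:{R,T}

P1 drop A (B beats it: P:11>8 Q:7>2 R:12>8 S:10>6 T:11>9)
P1 drop D (B beats it: P:11>8 Q:7>6 R:12>9 S:10>2 T:11>7)
P1 drop E (B beats it: P:11>0 Q:7>5 R:12>9 S:10>7 T:11>4)
P2 drop P (R beats it: B:10>9 C:10>6)
P2 drop Q (R beats it: B:10>2 C:10>3)
P2 drop S (R beats it: B:10>4 C:10>7)
P1→{B,C} P2→{R,T}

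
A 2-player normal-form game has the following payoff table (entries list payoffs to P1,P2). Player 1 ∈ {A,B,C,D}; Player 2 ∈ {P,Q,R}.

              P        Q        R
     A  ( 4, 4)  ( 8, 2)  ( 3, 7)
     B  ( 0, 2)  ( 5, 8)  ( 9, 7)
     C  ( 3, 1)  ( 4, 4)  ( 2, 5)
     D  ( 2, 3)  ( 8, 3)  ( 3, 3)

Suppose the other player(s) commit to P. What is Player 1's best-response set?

P1 best: {A}

u_1(A vs P) = 4
u_1(B vs P) = 0
u_1(C vs P) = 3
u_1(D vs P) = 2
max payoff 4 at {A}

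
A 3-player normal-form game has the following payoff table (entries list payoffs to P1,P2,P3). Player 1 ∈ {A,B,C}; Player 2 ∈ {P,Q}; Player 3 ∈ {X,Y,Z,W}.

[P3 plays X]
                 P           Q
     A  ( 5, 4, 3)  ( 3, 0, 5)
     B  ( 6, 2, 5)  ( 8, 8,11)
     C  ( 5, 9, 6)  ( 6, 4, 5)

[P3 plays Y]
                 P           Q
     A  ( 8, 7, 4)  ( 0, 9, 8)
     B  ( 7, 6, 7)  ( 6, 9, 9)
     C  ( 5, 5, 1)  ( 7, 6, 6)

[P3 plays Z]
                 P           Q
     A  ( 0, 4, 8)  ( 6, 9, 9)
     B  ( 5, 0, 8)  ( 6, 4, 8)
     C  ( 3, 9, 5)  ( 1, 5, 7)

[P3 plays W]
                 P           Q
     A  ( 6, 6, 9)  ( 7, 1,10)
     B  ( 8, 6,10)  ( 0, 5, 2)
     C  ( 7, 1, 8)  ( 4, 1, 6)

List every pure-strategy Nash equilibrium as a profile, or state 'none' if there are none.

NE set: (B,P,W), (B,Q,X)

(A,P,X): not NE [P1→B gives 6>5; P3→W gives 9>3]
(A,P,Y): not NE [P2→Q gives 9>7; P3→W gives 9>4]
(A,P,Z): not NE [P1→B gives 5>0; P2→Q gives 9>4; P3→W gives 9>8]
(A,P,W): not NE [P1→B gives 8>6]
(A,Q,X): not NE [P1→B gives 8>3; P2→P gives 4>0; P3→W gives 10>5]
(A,Q,Y): not NE [P1→C gives 7>0; P3→W gives 10>8]
(A,Q,Z): not NE [P3→W gives 10>9]
(A,Q,W): not NE [P2→P gives 6>1]
(B,P,X): not NE [P2→Q gives 8>2; P3→W gives 10>5]
(B,P,Y): not NE [P1→A gives 8>7; P2→Q gives 9>6; P3→W gives 10>7]
(B,P,Z): not NE [P2→Q gives 4>0; P3→W gives 10>8]
(B,P,W): NE
(B,Q,X): NE
(B,Q,Y): not NE [P1→C gives 7>6; P3→X gives 11>9]
(B,Q,Z): not NE [P3→X gives 11>8]
(B,Q,W): not NE [P1→A gives 7>0; P2→P gives 6>5; P3→X gives 11>2]
(C,P,X): not NE [P1→B gives 6>5; P3→W gives 8>6]
(C,P,Y): not NE [P1→A gives 8>5; P2→Q gives 6>5; P3→W gives 8>1]
(C,P,Z): not NE [P1→B gives 5>3; P3→W gives 8>5]
(C,P,W): not NE [P1→B gives 8>7]
(C,Q,X): not NE [P1→B gives 8>6; P2→P gives 9>4; P3→Z gives 7>5]
(C,Q,Y): not NE [P3→Z gives 7>6]
(C,Q,Z): not NE [P1→B gives 6>1; P2→P gives 9>5]
(C,Q,W): not NE [P1→A gives 7>4; P3→Z gives 7>6]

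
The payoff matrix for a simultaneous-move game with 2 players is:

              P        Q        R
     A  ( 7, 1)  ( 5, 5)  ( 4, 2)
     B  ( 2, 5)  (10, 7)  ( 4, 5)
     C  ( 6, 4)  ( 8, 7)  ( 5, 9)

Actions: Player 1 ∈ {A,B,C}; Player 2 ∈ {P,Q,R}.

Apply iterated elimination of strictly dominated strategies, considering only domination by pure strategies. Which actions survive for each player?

P2 drop P (Q beats it: A:5>1 B:7>5 C:7>4)
P1 drop A (C beats it: Q:8>5 R:5>4)
P1→{B,C} P2→{Q,R}

Survivors P1:{B,C} P2:{Q,R}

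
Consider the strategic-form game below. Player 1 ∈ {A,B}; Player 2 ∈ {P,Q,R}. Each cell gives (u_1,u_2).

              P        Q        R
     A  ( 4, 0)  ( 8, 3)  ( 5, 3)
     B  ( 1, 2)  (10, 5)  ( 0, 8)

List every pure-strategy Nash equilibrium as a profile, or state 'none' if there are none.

(A,P): not NE [P2→R gives 3>0]
(A,Q): not NE [P1→B gives 10>8]
(A,R): NE
(B,P): not NE [P1→A gives 4>1; P2→R gives 8>2]
(B,Q): not NE [P2→R gives 8>5]
(B,R): not NE [P1→A gives 5>0]

PSNE = {(A,R)}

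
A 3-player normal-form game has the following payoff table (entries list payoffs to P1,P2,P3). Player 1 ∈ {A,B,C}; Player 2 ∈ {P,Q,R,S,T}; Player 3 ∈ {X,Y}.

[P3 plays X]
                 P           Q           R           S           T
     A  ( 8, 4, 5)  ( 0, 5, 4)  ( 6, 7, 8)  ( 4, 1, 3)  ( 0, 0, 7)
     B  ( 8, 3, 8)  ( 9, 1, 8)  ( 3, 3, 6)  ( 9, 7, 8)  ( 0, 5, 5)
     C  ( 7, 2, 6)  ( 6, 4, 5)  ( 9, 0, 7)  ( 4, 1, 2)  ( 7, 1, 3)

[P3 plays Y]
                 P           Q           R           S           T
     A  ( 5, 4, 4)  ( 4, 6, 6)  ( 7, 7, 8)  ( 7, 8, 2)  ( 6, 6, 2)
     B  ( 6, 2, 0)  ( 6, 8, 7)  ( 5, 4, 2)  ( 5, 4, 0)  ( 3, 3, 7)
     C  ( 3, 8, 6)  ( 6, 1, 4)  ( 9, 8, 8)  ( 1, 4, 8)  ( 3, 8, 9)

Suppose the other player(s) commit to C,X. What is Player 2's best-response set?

argmax u_2 = {Q}

u_2(P vs C,X) = 2
u_2(Q vs C,X) = 4
u_2(R vs C,X) = 0
u_2(S vs C,X) = 1
u_2(T vs C,X) = 1
max payoff 4 at {Q}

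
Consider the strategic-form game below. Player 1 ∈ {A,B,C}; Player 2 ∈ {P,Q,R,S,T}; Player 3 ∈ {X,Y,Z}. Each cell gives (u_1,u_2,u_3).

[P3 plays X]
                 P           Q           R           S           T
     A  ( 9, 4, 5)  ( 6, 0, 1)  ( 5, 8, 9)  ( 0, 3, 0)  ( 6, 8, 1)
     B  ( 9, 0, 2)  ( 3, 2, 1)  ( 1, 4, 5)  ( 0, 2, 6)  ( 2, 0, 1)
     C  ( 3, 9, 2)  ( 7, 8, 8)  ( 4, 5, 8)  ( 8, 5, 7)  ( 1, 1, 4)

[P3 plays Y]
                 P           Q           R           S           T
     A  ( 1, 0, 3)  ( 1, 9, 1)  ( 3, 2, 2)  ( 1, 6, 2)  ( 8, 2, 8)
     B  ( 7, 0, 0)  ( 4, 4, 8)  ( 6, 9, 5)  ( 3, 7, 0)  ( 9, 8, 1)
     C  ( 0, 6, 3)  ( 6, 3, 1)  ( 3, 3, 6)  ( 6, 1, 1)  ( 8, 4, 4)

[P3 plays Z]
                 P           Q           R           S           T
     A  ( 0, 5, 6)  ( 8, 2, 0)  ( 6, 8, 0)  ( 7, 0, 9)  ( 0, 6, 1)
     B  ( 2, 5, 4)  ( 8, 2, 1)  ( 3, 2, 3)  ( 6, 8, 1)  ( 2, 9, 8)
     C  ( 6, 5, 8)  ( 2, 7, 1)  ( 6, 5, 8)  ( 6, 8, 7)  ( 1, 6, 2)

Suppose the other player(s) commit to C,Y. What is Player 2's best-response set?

BR_2 = {P}

u_2(P vs C,Y) = 6
u_2(Q vs C,Y) = 3
u_2(R vs C,Y) = 3
u_2(S vs C,Y) = 1
u_2(T vs C,Y) = 4
max payoff 6 at {P}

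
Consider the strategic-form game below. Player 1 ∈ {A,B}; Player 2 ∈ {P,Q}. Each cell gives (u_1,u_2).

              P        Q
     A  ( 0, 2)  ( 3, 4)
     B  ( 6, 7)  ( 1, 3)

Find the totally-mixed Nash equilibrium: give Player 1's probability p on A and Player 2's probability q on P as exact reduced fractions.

P1 mixes 2/3 on A; P2 mixes 1/4 on P

P1 indiff ⇒ q·0+(1-q)·3 = q·6+(1-q)·1 ⇒ q(-6) = (1-q)(-2) ⇒ q = 1/4
P2 indiff ⇒ p·2+(1-p)·7 = p·4+(1-p)·3 ⇒ p(-2) = (1-p)(-4) ⇒ p = 2/3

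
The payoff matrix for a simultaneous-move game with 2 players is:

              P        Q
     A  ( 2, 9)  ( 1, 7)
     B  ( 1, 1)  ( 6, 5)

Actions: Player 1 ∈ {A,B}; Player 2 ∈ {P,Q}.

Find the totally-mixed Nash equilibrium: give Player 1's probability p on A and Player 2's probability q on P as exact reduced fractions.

(p,q) = (2/3, 5/6)

P1 indiff ⇒ q·2+(1-q)·1 = q·1+(1-q)·6 ⇒ q(1) = (1-q)(5) ⇒ q = 5/6
P2 indiff ⇒ p·9+(1-p)·1 = p·7+(1-p)·5 ⇒ p(2) = (1-p)(4) ⇒ p = 2/3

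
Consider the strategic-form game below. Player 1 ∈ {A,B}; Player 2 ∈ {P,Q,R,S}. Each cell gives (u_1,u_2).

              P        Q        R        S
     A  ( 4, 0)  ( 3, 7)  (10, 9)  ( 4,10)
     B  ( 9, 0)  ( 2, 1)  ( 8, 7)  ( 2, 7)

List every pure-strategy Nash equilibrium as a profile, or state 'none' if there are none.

PSNE = {(A,S)}

(A,P): not NE [P1→B gives 9>4; P2→S gives 10>0]
(A,Q): not NE [P2→S gives 10>7]
(A,R): not NE [P2→S gives 10>9]
(A,S): NE
(B,P): not NE [P2→S gives 7>0]
(B,Q): not NE [P1→A gives 3>2; P2→S gives 7>1]
(B,R): not NE [P1→A gives 10>8]
(B,S): not NE [P1→A gives 4>2]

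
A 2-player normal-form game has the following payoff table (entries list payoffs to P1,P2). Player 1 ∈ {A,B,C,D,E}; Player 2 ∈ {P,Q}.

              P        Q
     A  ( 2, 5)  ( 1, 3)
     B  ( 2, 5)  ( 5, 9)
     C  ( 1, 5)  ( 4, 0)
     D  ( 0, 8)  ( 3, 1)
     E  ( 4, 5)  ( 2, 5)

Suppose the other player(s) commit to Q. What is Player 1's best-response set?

u_1(A vs Q) = 1
u_1(B vs Q) = 5
u_1(C vs Q) = 4
u_1(D vs Q) = 3
u_1(E vs Q) = 2
max payoff 5 at {B}

argmax u_1 = {B}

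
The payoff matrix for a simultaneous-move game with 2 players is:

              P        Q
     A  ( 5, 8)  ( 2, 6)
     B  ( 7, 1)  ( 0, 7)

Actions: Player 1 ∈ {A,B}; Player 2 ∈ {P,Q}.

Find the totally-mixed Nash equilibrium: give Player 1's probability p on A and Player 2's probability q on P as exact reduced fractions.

P1 indiff ⇒ q·5+(1-q)·2 = q·7+(1-q)·0 ⇒ q(-2) = (1-q)(-2) ⇒ q = 1/2
P2 indiff ⇒ p·8+(1-p)·1 = p·6+(1-p)·7 ⇒ p(2) = (1-p)(6) ⇒ p = 3/4

(p,q) = (3/4, 1/2)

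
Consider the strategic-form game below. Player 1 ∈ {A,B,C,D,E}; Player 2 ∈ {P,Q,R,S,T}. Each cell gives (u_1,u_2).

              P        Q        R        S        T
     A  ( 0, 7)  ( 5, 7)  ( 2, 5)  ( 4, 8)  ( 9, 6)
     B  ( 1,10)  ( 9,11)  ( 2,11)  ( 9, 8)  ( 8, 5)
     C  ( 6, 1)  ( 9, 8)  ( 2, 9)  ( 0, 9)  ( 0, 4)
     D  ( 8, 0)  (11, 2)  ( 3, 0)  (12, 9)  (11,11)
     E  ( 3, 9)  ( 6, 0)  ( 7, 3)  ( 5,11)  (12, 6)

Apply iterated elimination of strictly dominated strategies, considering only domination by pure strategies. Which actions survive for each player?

P1 drop A (D beats it: P:8>0 Q:11>5 R:3>2 S:12>4 T:11>9)
P1 drop B (D beats it: P:8>1 Q:11>9 R:3>2 S:12>9 T:11>8)
P1 drop C (D beats it: P:8>6 Q:11>9 R:3>2 S:12>0 T:11>0)
P2 drop P (S beats it: D:9>0 E:11>9)
P2 drop Q (S beats it: D:9>2 E:11>0)
P2 drop R (S beats it: D:9>0 E:11>3)
P1→{D,E} P2→{S,T}

Remaining: P1:{D,E} P2:{S,T}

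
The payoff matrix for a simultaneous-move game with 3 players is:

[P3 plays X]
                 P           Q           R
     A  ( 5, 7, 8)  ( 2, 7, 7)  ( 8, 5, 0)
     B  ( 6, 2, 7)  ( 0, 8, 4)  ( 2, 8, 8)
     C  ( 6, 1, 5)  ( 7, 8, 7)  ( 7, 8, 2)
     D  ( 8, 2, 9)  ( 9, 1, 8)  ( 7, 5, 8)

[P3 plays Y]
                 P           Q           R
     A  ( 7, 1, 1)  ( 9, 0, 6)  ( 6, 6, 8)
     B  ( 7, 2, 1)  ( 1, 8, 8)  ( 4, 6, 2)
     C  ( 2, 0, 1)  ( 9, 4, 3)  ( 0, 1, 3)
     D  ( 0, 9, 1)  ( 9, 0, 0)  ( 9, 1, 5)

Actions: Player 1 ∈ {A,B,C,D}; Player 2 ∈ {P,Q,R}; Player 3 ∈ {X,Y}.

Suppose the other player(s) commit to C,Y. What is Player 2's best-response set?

argmax u_2 = {Q}

u_2(P vs C,Y) = 0
u_2(Q vs C,Y) = 4
u_2(R vs C,Y) = 1
max payoff 4 at {Q}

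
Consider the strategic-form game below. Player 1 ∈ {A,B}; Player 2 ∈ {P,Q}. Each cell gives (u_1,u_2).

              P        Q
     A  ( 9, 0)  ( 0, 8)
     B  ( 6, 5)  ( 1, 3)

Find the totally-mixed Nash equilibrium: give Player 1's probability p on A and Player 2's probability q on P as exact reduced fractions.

P1 indiff ⇒ q·9+(1-q)·0 = q·6+(1-q)·1 ⇒ q(3) = (1-q)(1) ⇒ q = 1/4
P2 indiff ⇒ p·0+(1-p)·5 = p·8+(1-p)·3 ⇒ p(-8) = (1-p)(-2) ⇒ p = 1/5

(p,q) = (1/5, 1/4)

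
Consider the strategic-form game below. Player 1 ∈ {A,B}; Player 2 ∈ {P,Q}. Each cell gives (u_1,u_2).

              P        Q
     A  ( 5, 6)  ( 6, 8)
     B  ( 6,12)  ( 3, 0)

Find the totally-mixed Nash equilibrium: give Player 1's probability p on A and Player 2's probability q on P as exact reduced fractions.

p=6/7, q=3/4

P1 indiff ⇒ q·5+(1-q)·6 = q·6+(1-q)·3 ⇒ q(-1) = (1-q)(-3) ⇒ q = 3/4
P2 indiff ⇒ p·6+(1-p)·12 = p·8+(1-p)·0 ⇒ p(-2) = (1-p)(-12) ⇒ p = 6/7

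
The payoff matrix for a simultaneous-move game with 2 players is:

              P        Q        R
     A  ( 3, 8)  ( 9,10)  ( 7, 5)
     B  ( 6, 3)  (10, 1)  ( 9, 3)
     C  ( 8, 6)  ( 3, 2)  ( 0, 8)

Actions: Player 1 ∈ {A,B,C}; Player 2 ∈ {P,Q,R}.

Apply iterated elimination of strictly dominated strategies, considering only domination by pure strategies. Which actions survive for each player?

P1 drop A (B beats it: P:6>3 Q:10>9 R:9>7)
P2 drop Q (P beats it: B:3>1 C:6>2)
P1→{B,C} P2→{P,R}

Survivors P1:{B,C} P2:{P,R}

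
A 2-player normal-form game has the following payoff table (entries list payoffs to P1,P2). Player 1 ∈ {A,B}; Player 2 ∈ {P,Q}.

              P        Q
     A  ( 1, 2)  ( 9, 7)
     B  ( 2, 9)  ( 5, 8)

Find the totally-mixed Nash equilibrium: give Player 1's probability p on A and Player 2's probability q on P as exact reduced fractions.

P1 mixes 1/6 on A; P2 mixes 4/5 on P

P1 indiff ⇒ q·1+(1-q)·9 = q·2+(1-q)·5 ⇒ q(-1) = (1-q)(-4) ⇒ q = 4/5
P2 indiff ⇒ p·2+(1-p)·9 = p·7+(1-p)·8 ⇒ p(-5) = (1-p)(-1) ⇒ p = 1/6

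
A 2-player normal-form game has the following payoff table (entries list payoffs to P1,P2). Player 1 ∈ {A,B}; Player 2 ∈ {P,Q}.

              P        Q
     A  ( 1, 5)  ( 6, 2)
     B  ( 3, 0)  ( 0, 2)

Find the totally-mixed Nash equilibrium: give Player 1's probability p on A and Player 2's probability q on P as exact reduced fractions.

P1 indiff ⇒ q·1+(1-q)·6 = q·3+(1-q)·0 ⇒ q(-2) = (1-q)(-6) ⇒ q = 3/4
P2 indiff ⇒ p·5+(1-p)·0 = p·2+(1-p)·2 ⇒ p(3) = (1-p)(2) ⇒ p = 2/5

(p,q) = (2/5, 3/4)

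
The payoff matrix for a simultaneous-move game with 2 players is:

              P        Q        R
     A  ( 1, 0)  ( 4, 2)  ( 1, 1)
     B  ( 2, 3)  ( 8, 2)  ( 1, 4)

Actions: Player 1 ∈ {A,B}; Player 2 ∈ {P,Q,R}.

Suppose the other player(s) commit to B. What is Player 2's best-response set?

u_2(P vs B) = 3
u_2(Q vs B) = 2
u_2(R vs B) = 4
max payoff 4 at {R}

BR_2 = {R}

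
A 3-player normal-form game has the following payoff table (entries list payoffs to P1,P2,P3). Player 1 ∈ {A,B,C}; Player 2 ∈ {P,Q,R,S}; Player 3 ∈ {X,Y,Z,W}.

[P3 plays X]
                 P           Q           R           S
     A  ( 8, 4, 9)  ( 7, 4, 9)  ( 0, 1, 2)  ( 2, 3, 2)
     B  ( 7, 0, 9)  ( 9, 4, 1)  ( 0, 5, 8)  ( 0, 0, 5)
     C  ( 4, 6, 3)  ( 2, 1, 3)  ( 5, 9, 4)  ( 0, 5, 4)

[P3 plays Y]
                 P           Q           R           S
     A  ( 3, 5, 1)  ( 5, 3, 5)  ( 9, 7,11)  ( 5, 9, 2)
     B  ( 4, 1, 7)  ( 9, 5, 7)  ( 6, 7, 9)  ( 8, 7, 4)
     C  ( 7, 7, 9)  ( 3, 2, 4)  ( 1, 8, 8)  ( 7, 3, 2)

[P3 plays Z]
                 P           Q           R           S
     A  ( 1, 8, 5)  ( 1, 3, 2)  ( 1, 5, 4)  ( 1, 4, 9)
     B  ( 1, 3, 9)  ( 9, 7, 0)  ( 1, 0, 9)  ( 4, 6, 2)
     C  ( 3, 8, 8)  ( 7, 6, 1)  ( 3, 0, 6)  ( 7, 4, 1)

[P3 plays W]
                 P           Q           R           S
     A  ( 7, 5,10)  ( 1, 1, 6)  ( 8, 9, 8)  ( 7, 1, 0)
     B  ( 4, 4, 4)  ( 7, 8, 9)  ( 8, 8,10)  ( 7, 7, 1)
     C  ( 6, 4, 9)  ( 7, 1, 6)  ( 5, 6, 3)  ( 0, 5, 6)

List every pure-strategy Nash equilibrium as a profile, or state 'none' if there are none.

NE set: (B,Q,W), (B,R,W)

(A,P,X): not NE [P3→W gives 10>9]
(A,P,Y): not NE [P1→C gives 7>3; P2→S gives 9>5; P3→W gives 10>1]
(A,P,Z): not NE [P1→C gives 3>1; P3→W gives 10>5]
(A,P,W): not NE [P2→R gives 9>5]
(A,Q,X): not NE [P1→B gives 9>7]
(A,Q,Y): not NE [P1→B gives 9>5; P2→S gives 9>3; P3→X gives 9>5]
(A,Q,Z): not NE [P1→B gives 9>1; P2→P gives 8>3; P3→X gives 9>2]
(A,Q,W): not NE [P1→C gives 7>1; P2→R gives 9>1; P3→X gives 9>6]
(A,R,X): not NE [P1→C gives 5>0; P2→Q gives 4>1; P3→Y gives 11>2]
(A,R,Y): not NE [P2→S gives 9>7]
(A,R,Z): not NE [P1→C gives 3>1; P2→P gives 8>5; P3→Y gives 11>4]
(A,R,W): not NE [P3→Y gives 11>8]
(A,S,X): not NE [P2→Q gives 4>3; P3→Z gives 9>2]
(A,S,Y): not NE [P1→B gives 8>5; P3→Z gives 9>2]
(A,S,Z): not NE [P1→C gives 7>1; P2→P gives 8>4]
(A,S,W): not NE [P2→R gives 9>1; P3→Z gives 9>0]
(B,P,X): not NE [P1→A gives 8>7; P2→R gives 5>0]
(B,P,Y): not NE [P1→C gives 7>4; P2→S gives 7>1; P3→Z gives 9>7]
(B,P,Z): not NE [P1→C gives 3>1; P2→Q gives 7>3]
(B,P,W): not NE [P1→A gives 7>4; P2→R gives 8>4; P3→Z gives 9>4]
(B,Q,X): not NE [P2→R gives 5>4; P3→W gives 9>1]
(B,Q,Y): not NE [P2→S gives 7>5; P3→W gives 9>7]
(B,Q,Z): not NE [P3→W gives 9>0]
(B,Q,W): NE
(B,R,X): not NE [P1→C gives 5>0; P3→W gives 10>8]
(B,R,Y): not NE [P1→A gives 9>6; P3→W gives 10>9]
(B,R,Z): not NE [P1→C gives 3>1; P2→Q gives 7>0; P3→W gives 10>9]
(B,R,W): NE
(B,S,X): not NE [P1→A gives 2>0; P2→R gives 5>0]
(B,S,Y): not NE [P3→X gives 5>4]
(B,S,Z): not NE [P1→C gives 7>4; P2→Q gives 7>6; P3→X gives 5>2]
(B,S,W): not NE [P2→R gives 8>7; P3→X gives 5>1]
(C,P,X): not NE [P1→A gives 8>4; P2→R gives 9>6; P3→W gives 9>3]
(C,P,Y): not NE [P2→R gives 8>7]
(C,P,Z): not NE [P3→W gives 9>8]
(C,P,W): not NE [P1→A gives 7>6; P2→R gives 6>4]
(C,Q,X): not NE [P1→B gives 9>2; P2→R gives 9>1; P3→W gives 6>3]
(C,Q,Y): not NE [P1→B gives 9>3; P2→R gives 8>2; P3→W gives 6>4]
(C,Q,Z): not NE [P1→B gives 9>7; P2→P gives 8>6; P3→W gives 6>1]
(C,Q,W): not NE [P2→R gives 6>1]
(C,R,X): not NE [P3→Y gives 8>4]
(C,R,Y): not NE [P1→A gives 9>1]
(C,R,Z): not NE [P2→P gives 8>0; P3→Y gives 8>6]
(C,R,W): not NE [P1→B gives 8>5; P3→Y gives 8>3]
(C,S,X): not NE [P1→A gives 2>0; P2→R gives 9>5; P3→W gives 6>4]
(C,S,Y): not NE [P1→B gives 8>7; P2→R gives 8>3; P3→W gives 6>2]
(C,S,Z): not NE [P2→P gives 8>4; P3→W gives 6>1]
(C,S,W): not NE [P1→B gives 7>0; P2→R gives 6>5]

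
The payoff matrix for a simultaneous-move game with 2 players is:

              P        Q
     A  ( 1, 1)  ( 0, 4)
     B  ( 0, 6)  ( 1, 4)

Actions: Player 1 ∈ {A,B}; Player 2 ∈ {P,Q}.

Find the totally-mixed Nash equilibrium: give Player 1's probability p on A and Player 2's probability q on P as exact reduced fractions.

P1 indiff ⇒ q·1+(1-q)·0 = q·0+(1-q)·1 ⇒ q(1) = (1-q)(1) ⇒ q = 1/2
P2 indiff ⇒ p·1+(1-p)·6 = p·4+(1-p)·4 ⇒ p(-3) = (1-p)(-2) ⇒ p = 2/5

(p,q) = (2/5, 1/2)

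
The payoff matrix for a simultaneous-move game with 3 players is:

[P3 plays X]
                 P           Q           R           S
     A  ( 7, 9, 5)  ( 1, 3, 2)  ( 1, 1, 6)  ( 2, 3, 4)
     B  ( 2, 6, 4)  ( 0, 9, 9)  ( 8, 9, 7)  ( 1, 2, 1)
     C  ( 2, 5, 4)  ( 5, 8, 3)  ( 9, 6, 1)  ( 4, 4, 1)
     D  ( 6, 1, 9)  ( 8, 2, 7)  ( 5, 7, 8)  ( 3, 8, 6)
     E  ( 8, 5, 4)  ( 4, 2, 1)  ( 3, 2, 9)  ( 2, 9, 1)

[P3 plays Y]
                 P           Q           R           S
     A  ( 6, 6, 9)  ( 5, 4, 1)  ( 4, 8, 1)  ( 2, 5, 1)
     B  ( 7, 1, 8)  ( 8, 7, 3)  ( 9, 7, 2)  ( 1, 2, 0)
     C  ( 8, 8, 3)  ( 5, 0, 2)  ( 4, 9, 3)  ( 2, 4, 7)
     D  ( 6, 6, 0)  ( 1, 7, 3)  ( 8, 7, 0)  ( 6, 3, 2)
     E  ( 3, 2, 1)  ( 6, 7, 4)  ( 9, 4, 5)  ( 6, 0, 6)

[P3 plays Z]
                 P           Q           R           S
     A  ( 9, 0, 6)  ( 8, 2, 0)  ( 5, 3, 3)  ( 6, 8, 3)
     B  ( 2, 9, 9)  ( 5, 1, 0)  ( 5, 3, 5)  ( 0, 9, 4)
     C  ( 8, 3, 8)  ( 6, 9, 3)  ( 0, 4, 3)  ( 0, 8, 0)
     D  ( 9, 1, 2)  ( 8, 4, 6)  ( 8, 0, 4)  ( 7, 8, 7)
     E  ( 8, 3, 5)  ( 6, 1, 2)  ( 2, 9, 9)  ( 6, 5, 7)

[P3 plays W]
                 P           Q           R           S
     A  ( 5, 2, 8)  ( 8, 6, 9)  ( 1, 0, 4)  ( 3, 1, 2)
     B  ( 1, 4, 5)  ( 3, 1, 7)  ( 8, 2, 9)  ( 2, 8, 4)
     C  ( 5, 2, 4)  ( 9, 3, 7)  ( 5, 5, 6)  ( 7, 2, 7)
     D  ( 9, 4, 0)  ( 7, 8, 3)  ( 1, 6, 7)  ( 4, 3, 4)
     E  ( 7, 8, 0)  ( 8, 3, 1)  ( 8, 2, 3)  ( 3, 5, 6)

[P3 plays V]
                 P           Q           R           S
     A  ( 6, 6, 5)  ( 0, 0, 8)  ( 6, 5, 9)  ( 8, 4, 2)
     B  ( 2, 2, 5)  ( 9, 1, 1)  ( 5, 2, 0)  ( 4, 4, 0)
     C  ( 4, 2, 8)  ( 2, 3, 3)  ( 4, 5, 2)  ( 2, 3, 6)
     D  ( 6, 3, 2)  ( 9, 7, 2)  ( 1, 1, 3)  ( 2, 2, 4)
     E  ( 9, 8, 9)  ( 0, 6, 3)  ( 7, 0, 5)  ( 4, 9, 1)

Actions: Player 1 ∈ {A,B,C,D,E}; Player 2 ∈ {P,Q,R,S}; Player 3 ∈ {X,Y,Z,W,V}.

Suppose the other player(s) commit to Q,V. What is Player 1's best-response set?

BR_1 = {B,D}

u_1(A vs Q,V) = 0
u_1(B vs Q,V) = 9
u_1(C vs Q,V) = 2
u_1(D vs Q,V) = 9
u_1(E vs Q,V) = 0
max payoff 9 at {B,D}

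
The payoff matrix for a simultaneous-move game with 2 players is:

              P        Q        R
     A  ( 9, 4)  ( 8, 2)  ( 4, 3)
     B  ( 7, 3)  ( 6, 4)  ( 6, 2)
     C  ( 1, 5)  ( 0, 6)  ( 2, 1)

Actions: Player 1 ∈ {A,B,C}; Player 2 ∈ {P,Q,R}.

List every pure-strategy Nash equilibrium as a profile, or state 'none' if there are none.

PSNE = {(A,P)}

(A,P): NE
(A,Q): not NE [P2→P gives 4>2]
(A,R): not NE [P1→B gives 6>4; P2→P gives 4>3]
(B,P): not NE [P1→A gives 9>7; P2→Q gives 4>3]
(B,Q): not NE [P1→A gives 8>6]
(B,R): not NE [P2→Q gives 4>2]
(C,P): not NE [P1→A gives 9>1; P2→Q gives 6>5]
(C,Q): not NE [P1→A gives 8>0]
(C,R): not NE [P1→B gives 6>2; P2→Q gives 6>1]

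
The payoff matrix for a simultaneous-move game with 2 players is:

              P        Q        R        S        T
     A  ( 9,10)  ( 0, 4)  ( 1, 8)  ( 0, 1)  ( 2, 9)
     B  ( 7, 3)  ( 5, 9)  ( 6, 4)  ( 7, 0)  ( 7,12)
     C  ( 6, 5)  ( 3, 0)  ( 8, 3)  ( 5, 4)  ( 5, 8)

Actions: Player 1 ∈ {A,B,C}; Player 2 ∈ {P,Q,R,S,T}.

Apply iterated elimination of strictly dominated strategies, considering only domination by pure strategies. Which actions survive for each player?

P2 drop Q (T beats it: A:9>4 B:12>9 C:8>0)
P2 drop R (T beats it: A:9>8 B:12>4 C:8>3)
P1 drop C (B beats it: P:7>6 S:7>5 T:7>5)
P2 drop S (P beats it: A:10>1 B:3>0)
P1→{A,B} P2→{P,T}

Survivors P1:{A,B} P2:{P,T}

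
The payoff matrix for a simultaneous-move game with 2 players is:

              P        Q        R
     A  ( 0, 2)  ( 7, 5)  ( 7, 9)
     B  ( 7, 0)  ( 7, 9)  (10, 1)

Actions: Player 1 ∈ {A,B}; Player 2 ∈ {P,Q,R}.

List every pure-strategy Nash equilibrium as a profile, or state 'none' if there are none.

NE set: (B,Q)

(A,P): not NE [P1→B gives 7>0; P2→R gives 9>2]
(A,Q): not NE [P2→R gives 9>5]
(A,R): not NE [P1→B gives 10>7]
(B,P): not NE [P2→Q gives 9>0]
(B,Q): NE
(B,R): not NE [P2→Q gives 9>1]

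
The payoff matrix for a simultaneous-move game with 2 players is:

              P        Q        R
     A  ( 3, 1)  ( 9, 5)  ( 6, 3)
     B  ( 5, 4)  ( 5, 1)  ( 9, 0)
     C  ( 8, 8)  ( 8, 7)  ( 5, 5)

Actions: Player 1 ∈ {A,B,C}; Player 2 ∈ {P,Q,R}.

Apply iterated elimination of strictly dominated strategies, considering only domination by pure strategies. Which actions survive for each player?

Survivors P1:{A,C} P2:{P,Q}

P2 drop R (Q beats it: A:5>3 B:1>0 C:7>5)
P1 drop B (C beats it: P:8>5 Q:8>5)
P1→{A,C} P2→{P,Q}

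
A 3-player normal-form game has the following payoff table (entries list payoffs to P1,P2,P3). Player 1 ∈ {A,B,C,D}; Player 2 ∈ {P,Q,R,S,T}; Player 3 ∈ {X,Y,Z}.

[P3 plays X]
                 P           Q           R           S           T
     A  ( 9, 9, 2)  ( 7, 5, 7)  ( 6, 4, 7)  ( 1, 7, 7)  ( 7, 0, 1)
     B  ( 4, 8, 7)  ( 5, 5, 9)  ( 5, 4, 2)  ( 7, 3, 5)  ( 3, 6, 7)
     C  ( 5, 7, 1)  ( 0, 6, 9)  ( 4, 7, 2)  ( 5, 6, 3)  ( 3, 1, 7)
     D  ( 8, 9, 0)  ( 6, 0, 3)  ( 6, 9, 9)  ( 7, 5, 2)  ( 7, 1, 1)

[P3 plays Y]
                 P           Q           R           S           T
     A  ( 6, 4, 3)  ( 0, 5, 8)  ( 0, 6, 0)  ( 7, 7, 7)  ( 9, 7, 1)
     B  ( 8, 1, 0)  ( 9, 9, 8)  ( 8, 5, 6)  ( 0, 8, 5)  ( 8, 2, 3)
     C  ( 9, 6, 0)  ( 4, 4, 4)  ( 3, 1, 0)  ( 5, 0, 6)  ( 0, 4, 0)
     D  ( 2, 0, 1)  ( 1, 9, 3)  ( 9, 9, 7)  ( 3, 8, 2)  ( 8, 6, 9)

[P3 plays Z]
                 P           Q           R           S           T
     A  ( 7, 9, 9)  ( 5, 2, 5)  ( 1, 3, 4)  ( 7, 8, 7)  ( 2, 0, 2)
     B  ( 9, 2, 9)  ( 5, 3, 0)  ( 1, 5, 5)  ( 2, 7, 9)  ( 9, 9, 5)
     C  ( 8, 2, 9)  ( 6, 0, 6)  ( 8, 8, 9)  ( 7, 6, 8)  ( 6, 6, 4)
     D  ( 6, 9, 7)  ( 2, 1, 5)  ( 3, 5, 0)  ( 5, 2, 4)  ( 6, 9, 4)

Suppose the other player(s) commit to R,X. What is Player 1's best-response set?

argmax u_1 = {A,D}

u_1(A vs R,X) = 6
u_1(B vs R,X) = 5
u_1(C vs R,X) = 4
u_1(D vs R,X) = 6
max payoff 6 at {A,D}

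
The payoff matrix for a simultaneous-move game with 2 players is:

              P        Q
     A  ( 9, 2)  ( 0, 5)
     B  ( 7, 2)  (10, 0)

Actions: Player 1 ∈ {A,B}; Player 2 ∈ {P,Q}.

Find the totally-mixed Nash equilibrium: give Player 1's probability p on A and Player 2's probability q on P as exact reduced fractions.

P1 indiff ⇒ q·9+(1-q)·0 = q·7+(1-q)·10 ⇒ q(2) = (1-q)(10) ⇒ q = 5/6
P2 indiff ⇒ p·2+(1-p)·2 = p·5+(1-p)·0 ⇒ p(-3) = (1-p)(-2) ⇒ p = 2/5

(p,q) = (2/5, 5/6)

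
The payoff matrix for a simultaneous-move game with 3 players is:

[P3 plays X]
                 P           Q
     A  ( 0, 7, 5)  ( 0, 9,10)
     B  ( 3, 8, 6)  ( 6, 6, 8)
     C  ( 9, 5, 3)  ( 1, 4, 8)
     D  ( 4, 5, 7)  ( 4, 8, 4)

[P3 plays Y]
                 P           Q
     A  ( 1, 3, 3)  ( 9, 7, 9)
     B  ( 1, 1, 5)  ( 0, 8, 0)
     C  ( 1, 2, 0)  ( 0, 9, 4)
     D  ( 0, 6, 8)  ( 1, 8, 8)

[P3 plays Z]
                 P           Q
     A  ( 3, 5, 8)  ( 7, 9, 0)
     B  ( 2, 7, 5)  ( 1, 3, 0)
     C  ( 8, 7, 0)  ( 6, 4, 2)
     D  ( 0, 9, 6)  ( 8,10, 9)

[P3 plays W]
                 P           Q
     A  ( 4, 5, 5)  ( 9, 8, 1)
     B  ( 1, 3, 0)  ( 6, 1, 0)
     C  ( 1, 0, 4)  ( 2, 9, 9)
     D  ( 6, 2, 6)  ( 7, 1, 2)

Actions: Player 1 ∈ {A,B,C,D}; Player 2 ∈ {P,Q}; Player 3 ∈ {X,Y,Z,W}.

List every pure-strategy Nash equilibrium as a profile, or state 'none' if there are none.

(A,P,X): not NE [P1→C gives 9>0; P2→Q gives 9>7; P3→Z gives 8>5]
(A,P,Y): not NE [P2→Q gives 7>3; P3→Z gives 8>3]
(A,P,Z): not NE [P1→C gives 8>3; P2→Q gives 9>5]
(A,P,W): not NE [P1→D gives 6>4; P2→Q gives 8>5; P3→Z gives 8>5]
(A,Q,X): not NE [P1→B gives 6>0]
(A,Q,Y): not NE [P3→X gives 10>9]
(A,Q,Z): not NE [P1→D gives 8>7; P3→X gives 10>0]
(A,Q,W): not NE [P3→X gives 10>1]
(B,P,X): not NE [P1→C gives 9>3]
(B,P,Y): not NE [P2→Q gives 8>1; P3→X gives 6>5]
(B,P,Z): not NE [P1→C gives 8>2; P3→X gives 6>5]
(B,P,W): not NE [P1→D gives 6>1; P3→X gives 6>0]
(B,Q,X): not NE [P2→P gives 8>6]
(B,Q,Y): not NE [P1→A gives 9>0; P3→X gives 8>0]
(B,Q,Z): not NE [P1→D gives 8>1; P2→P gives 7>3; P3→X gives 8>0]
(B,Q,W): not NE [P1→A gives 9>6; P2→P gives 3>1; P3→X gives 8>0]
(C,P,X): not NE [P3→W gives 4>3]
(C,P,Y): not NE [P2→Q gives 9>2; P3→W gives 4>0]
(C,P,Z): not NE [P3→W gives 4>0]
(C,P,W): not NE [P1→D gives 6>1; P2→Q gives 9>0]
(C,Q,X): not NE [P1→B gives 6>1; P2→P gives 5>4; P3→W gives 9>8]
(C,Q,Y): not NE [P1→A gives 9>0; P3→W gives 9>4]
(C,Q,Z): not NE [P1→D gives 8>6; P2→P gives 7>4; P3→W gives 9>2]
(C,Q,W): not NE [P1→A gives 9>2]
(D,P,X): not NE [P1→C gives 9>4; P2→Q gives 8>5; P3→Y gives 8>7]
(D,P,Y): not NE [P1→C gives 1>0; P2→Q gives 8>6]
(D,P,Z): not NE [P1→C gives 8>0; P2→Q gives 10>9; P3→Y gives 8>6]
(D,P,W): not NE [P3→Y gives 8>6]
(D,Q,X): not NE [P1→B gives 6>4; P3→Z gives 9>4]
(D,Q,Y): not NE [P1→A gives 9>1; P3→Z gives 9>8]
(D,Q,Z): NE
(D,Q,W): not NE [P1→A gives 9>7; P2→P gives 2>1; P3→Z gives 9>2]

Nash profiles: (D,Q,Z)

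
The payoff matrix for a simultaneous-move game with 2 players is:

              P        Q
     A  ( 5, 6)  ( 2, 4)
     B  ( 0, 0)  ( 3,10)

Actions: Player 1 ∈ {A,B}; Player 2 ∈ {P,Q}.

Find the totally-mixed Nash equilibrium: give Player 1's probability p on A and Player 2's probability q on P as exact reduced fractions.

p=5/6, q=1/6

P1 indiff ⇒ q·5+(1-q)·2 = q·0+(1-q)·3 ⇒ q(5) = (1-q)(1) ⇒ q = 1/6
P2 indiff ⇒ p·6+(1-p)·0 = p·4+(1-p)·10 ⇒ p(2) = (1-p)(10) ⇒ p = 5/6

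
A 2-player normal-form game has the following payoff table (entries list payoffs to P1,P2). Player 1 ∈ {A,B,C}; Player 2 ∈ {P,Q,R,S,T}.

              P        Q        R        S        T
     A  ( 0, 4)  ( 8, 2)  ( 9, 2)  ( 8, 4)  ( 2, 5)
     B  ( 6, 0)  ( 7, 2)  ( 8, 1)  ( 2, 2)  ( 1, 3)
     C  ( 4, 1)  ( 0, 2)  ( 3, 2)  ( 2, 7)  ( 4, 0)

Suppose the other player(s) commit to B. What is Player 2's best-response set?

u_2(P vs B) = 0
u_2(Q vs B) = 2
u_2(R vs B) = 1
u_2(S vs B) = 2
u_2(T vs B) = 3
max payoff 3 at {T}

BR_2 = {T}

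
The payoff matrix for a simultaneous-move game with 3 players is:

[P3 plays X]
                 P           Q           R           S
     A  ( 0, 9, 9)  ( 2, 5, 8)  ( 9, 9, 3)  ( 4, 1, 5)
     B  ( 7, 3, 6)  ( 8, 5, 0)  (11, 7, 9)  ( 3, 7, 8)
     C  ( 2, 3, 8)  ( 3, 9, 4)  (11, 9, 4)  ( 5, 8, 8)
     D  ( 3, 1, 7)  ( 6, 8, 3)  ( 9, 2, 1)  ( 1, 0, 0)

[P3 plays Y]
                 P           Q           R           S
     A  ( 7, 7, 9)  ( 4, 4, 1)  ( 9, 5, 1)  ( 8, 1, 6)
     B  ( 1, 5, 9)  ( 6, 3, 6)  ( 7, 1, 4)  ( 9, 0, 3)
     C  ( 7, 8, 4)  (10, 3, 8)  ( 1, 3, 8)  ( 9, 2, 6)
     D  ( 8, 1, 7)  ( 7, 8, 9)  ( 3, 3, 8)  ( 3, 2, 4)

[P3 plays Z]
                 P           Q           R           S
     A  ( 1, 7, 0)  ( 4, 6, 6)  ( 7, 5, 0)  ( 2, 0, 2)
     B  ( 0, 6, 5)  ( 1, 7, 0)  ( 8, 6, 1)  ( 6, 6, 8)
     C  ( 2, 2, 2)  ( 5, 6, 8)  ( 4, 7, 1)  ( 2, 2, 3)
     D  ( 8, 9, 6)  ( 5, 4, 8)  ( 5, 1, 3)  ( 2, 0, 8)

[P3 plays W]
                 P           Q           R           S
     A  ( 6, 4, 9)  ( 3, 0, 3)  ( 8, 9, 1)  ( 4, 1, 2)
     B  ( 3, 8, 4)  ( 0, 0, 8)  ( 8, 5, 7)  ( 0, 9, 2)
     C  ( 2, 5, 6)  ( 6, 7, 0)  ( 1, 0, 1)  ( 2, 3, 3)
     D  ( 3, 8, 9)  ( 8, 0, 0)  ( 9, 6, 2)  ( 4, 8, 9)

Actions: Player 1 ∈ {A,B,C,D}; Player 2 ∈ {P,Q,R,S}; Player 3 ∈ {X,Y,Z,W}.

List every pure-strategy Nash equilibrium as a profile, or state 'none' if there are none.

Nash profiles: (B,R,X), (D,S,W)

(A,P,X): not NE [P1→B gives 7>0]
(A,P,Y): not NE [P1→D gives 8>7]
(A,P,Z): not NE [P1→D gives 8>1; P3→W gives 9>0]
(A,P,W): not NE [P2→R gives 9>4]
(A,Q,X): not NE [P1→B gives 8>2; P2→R gives 9>5]
(A,Q,Y): not NE [P1→C gives 10>4; P2→P gives 7>4; P3→X gives 8>1]
(A,Q,Z): not NE [P1→D gives 5>4; P2→P gives 7>6; P3→X gives 8>6]
(A,Q,W): not NE [P1→D gives 8>3; P2→R gives 9>0; P3→X gives 8>3]
(A,R,X): not NE [P1→C gives 11>9]
(A,R,Y): not NE [P2→P gives 7>5; P3→X gives 3>1]
(A,R,Z): not NE [P1→B gives 8>7; P2→P gives 7>5; P3→X gives 3>0]
(A,R,W): not NE [P1→D gives 9>8; P3→X gives 3>1]
(A,S,X): not NE [P1→C gives 5>4; P2→R gives 9>1; P3→Y gives 6>5]
(A,S,Y): not NE [P1→C gives 9>8; P2→P gives 7>1]
(A,S,Z): not NE [P1→B gives 6>2; P2→P gives 7>0; P3→Y gives 6>2]
(A,S,W): not NE [P2→R gives 9>1; P3→Y gives 6>2]
(B,P,X): not NE [P2→S gives 7>3; P3→Y gives 9>6]
(B,P,Y): not NE [P1→D gives 8>1]
(B,P,Z): not NE [P1→D gives 8>0; P2→Q gives 7>6; P3→Y gives 9>5]
(B,P,W): not NE [P1→A gives 6>3; P2→S gives 9>8; P3→Y gives 9>4]
(B,Q,X): not NE [P2→S gives 7>5; P3→W gives 8>0]
(B,Q,Y): not NE [P1→C gives 10>6; P2→P gives 5>3; P3→W gives 8>6]
(B,Q,Z): not NE [P1→D gives 5>1; P3→W gives 8>0]
(B,Q,W): not NE [P1→D gives 8>0; P2→S gives 9>0]
(B,R,X): NE
(B,R,Y): not NE [P1→A gives 9>7; P2→P gives 5>1; P3→X gives 9>4]
(B,R,Z): not NE [P2→Q gives 7>6; P3→X gives 9>1]
(B,R,W): not NE [P1→D gives 9>8; P2→S gives 9>5; P3→X gives 9>7]
(B,S,X): not NE [P1→C gives 5>3]
(B,S,Y): not NE [P2→P gives 5>0; P3→Z gives 8>3]
(B,S,Z): not NE [P2→Q gives 7>6]
(B,S,W): not NE [P1→D gives 4>0; P3→Z gives 8>2]
(C,P,X): not NE [P1→B gives 7>2; P2→R gives 9>3]
(C,P,Y): not NE [P1→D gives 8>7; P3→X gives 8>4]
(C,P,Z): not NE [P1→D gives 8>2; P2→R gives 7>2; P3→X gives 8>2]
(C,P,W): not NE [P1→A gives 6>2; P2→Q gives 7>5; P3→X gives 8>6]
(C,Q,X): not NE [P1→B gives 8>3; P3→Z gives 8>4]
(C,Q,Y): not NE [P2→P gives 8>3]
(C,Q,Z): not NE [P2→R gives 7>6]
(C,Q,W): not NE [P1→D gives 8>6; P3→Z gives 8>0]
(C,R,X): not NE [P3→Y gives 8>4]
(C,R,Y): not NE [P1→A gives 9>1; P2→P gives 8>3]
(C,R,Z): not NE [P1→B gives 8>4; P3→Y gives 8>1]
(C,R,W): not NE [P1→D gives 9>1; P2→Q gives 7>0; P3→Y gives 8>1]
(C,S,X): not NE [P2→R gives 9>8]
(C,S,Y): not NE [P2→P gives 8>2; P3→X gives 8>6]
(C,S,Z): not NE [P1→B gives 6>2; P2→R gives 7>2; P3→X gives 8>3]
(C,S,W): not NE [P1→D gives 4>2; P2→Q gives 7>3; P3→X gives 8>3]
(D,P,X): not NE [P1→B gives 7>3; P2→Q gives 8>1; P3→W gives 9>7]
(D,P,Y): not NE [P2→Q gives 8>1; P3→W gives 9>7]
(D,P,Z): not NE [P3→W gives 9>6]
(D,P,W): not NE [P1→A gives 6>3]
(D,Q,X): not NE [P1→B gives 8>6; P3→Y gives 9>3]
(D,Q,Y): not NE [P1→C gives 10>7]
(D,Q,Z): not NE [P2→P gives 9>4; P3→Y gives 9>8]
(D,Q,W): not NE [P2→S gives 8>0; P3→Y gives 9>0]
(D,R,X): not NE [P1→C gives 11>9; P2→Q gives 8>2; P3→Y gives 8>1]
(D,R,Y): not NE [P1→A gives 9>3; P2→Q gives 8>3]
(D,R,Z): not NE [P1→B gives 8>5; P2→P gives 9>1; P3→Y gives 8>3]
(D,R,W): not NE [P2→S gives 8>6; P3→Y gives 8>2]
(D,S,X): not NE [P1→C gives 5>1; P2→Q gives 8>0; P3→W gives 9>0]
(D,S,Y): not NE [P1→C gives 9>3; P2→Q gives 8>2; P3→W gives 9>4]
(D,S,Z): not NE [P1→B gives 6>2; P2→P gives 9>0; P3→W gives 9>8]
(D,S,W): NE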